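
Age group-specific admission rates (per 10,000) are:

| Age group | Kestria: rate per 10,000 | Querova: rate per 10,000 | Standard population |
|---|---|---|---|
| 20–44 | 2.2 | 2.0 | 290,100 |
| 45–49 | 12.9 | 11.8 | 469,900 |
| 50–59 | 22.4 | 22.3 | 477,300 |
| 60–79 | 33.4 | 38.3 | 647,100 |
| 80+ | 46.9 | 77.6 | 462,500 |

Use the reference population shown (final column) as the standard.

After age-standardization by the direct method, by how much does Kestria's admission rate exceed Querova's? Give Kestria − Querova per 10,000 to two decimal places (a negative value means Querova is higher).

Standard total = 2,346,900; weights = 0.1236, 0.2002, 0.2034, 0.2757, 0.1971.
Kestria: 0.1236×2.2 + 0.2002×12.9 + 0.2034×22.4 + 0.2757×33.4 + 0.1971×46.9 = 25.8621 per 10,000.
Querova: 0.1236×2.0 + 0.2002×11.8 + 0.2034×22.3 + 0.2757×38.3 + 0.1971×77.6 = 32.9979 per 10,000.
Difference = 25.8621 − 32.9979 = -7.1358.

-7.14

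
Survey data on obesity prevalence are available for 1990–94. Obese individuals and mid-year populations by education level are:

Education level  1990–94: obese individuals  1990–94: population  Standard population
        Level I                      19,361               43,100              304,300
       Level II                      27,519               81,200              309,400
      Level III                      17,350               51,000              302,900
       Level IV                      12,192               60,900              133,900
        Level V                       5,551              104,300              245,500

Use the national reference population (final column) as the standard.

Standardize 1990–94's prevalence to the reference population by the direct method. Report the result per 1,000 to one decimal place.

296.7

Education-specific rates per 1,000 for 1990–94: 449.211, 338.904, 340.196, 200.197, 53.221.
Standard total = 1,296,000; weights = 0.2348, 0.2387, 0.2337, 0.1033, 0.1894.
Standardized rate: 0.2348×449.211 + 0.2387×338.904 + 0.2337×340.196 + 0.1033×200.197 + 0.1894×53.221 = 296.6585 per 1,000.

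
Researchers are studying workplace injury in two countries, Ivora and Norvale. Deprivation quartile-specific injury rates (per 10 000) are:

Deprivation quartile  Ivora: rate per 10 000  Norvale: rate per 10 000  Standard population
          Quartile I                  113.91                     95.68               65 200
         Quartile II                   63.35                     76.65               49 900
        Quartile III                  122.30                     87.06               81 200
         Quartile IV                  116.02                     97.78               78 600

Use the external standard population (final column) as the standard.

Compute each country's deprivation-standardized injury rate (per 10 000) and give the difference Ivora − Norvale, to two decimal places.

Standard total = 274 900; weights = 0.2372, 0.1815, 0.2954, 0.2859.
Ivora: 0.2372×113.91 + 0.1815×63.35 + 0.2954×122.30 + 0.2859×116.02 = 107.8139 per 10 000.
Norvale: 0.2372×95.68 + 0.1815×76.65 + 0.2954×87.06 + 0.2859×97.78 = 90.2799 per 10 000.
Difference = 107.8139 − 90.2799 = 17.5339.

17.53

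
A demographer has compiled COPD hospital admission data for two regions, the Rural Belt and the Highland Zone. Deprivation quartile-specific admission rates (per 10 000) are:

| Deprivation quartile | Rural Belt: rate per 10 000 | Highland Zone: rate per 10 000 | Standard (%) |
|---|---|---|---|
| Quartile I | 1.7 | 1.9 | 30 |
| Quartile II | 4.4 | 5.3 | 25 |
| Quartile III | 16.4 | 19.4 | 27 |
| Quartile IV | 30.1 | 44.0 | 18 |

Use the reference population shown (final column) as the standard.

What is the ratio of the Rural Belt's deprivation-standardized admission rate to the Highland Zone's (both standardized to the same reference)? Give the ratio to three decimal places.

0.761

Standard weights: 0.30, 0.25, 0.27, 0.18.
The Rural Belt: 0.3000×1.7 + 0.2500×4.4 + 0.2700×16.4 + 0.1800×30.1 = 11.4560 per 10 000.
The Highland Zone: 0.3000×1.9 + 0.2500×5.3 + 0.2700×19.4 + 0.1800×44.0 = 15.0530 per 10 000.
Ratio = 11.4560 ÷ 15.0530 = 0.76104.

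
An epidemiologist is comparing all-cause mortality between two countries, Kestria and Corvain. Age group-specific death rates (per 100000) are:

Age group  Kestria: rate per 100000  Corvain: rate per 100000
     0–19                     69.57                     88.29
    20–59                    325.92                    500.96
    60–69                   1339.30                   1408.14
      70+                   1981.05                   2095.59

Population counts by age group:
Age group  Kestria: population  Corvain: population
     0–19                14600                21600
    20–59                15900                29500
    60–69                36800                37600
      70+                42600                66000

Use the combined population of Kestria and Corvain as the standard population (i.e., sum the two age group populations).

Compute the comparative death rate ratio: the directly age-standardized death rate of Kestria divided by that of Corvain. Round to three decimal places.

0.927

Combined standard total = 264600; weights = 0.1368, 0.1716, 0.2812, 0.4104.
Kestria: 0.1368×69.57 + 0.1716×325.92 + 0.2812×1339.30 + 0.4104×1981.05 = 1255.1064 per 100000.
Corvain: 0.1368×88.29 + 0.1716×500.96 + 0.2812×1408.14 + 0.4104×2095.59 = 1354.0679 per 100000.
Ratio = 1255.1064 ÷ 1354.0679 = 0.92692.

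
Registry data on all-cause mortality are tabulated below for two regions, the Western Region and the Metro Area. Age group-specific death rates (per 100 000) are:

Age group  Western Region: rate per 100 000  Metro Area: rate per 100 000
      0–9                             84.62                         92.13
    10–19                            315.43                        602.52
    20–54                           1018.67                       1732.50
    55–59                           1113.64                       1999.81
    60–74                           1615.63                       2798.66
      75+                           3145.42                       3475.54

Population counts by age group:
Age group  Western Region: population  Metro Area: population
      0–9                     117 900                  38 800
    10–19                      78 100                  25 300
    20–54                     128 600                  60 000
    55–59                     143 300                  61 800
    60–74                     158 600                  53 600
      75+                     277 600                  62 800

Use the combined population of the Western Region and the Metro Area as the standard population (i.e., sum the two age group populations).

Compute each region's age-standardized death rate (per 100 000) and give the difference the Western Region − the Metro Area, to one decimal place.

Combined standard total = 1 206 400; weights = 0.1299, 0.0857, 0.1563, 0.1700, 0.1759, 0.2822.
The Western Region: 0.1299×84.62 + 0.0857×315.43 + 0.1563×1018.67 + 0.1700×1113.64 + 0.1759×1615.63 + 0.2822×3145.42 = 1558.3072 per 100 000.
The Metro Area: 0.1299×92.13 + 0.0857×602.52 + 0.1563×1732.50 + 0.1700×1999.81 + 0.1759×2798.66 + 0.2822×3475.54 = 2147.3784 per 100 000.
Difference = 1558.3072 − 2147.3784 = -589.0712.

-589.1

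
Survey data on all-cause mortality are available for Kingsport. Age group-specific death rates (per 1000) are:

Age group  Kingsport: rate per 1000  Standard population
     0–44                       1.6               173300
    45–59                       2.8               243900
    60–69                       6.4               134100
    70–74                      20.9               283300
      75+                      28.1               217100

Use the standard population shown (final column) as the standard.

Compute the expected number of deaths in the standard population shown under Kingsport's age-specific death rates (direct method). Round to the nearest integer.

Expected deaths = Σ (standard pop × age-specific rate ÷ 1000)
= 173300×1.6/1000 + 243900×2.8/1000 + 134100×6.4/1000 + 283300×20.9/1000 + 217100×28.1/1000
= 277.28 + 682.92 + 858.24 + 5920.97 + 6100.51 = 13839.92.

13840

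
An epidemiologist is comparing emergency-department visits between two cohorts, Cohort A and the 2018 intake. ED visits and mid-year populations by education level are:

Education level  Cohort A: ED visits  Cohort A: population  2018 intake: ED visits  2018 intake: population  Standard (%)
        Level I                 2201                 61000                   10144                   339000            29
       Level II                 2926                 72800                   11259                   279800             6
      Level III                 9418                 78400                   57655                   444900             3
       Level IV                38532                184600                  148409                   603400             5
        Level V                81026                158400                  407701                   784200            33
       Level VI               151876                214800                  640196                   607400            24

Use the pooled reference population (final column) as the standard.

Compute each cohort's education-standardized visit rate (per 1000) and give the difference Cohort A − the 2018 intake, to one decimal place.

-86.4

Education-specific rates per 1000 for Cohort A: 36.082, 40.192, 120.128, 208.732, 511.528, 707.058.
For the 2018 intake: 29.923, 40.239, 129.591, 245.955, 519.894, 1053.994.
Standard weights: 0.29, 0.06, 0.03, 0.05, 0.33, 0.24.
Cohort A: 0.2900×36.082 + 0.0600×40.192 + 0.0300×120.128 + 0.0500×208.732 + 0.3300×511.528 + 0.2400×707.058 = 365.4138 per 1000.
The 2018 intake: 0.2900×29.923 + 0.0600×40.239 + 0.0300×129.591 + 0.0500×245.955 + 0.3300×519.894 + 0.2400×1053.994 = 451.8012 per 1000.
Difference = 365.4138 − 451.8012 = -86.3875.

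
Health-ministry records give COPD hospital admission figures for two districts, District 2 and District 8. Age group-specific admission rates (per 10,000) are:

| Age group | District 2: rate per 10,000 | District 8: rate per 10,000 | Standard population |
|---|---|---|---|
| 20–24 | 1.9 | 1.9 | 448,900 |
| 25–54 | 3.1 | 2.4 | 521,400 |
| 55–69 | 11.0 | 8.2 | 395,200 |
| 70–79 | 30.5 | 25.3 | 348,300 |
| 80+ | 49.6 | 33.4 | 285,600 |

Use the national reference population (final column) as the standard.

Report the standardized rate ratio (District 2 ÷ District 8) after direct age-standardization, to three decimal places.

Standard total = 1,999,400; weights = 0.2245, 0.2608, 0.1977, 0.1742, 0.1428.
District 2: 0.2245×1.9 + 0.2608×3.1 + 0.1977×11.0 + 0.1742×30.5 + 0.1428×49.6 = 15.8074 per 10,000.
District 8: 0.2245×1.9 + 0.2608×2.4 + 0.1977×8.2 + 0.1742×25.3 + 0.1428×33.4 = 11.8515 per 10,000.
Ratio = 15.8074 ÷ 11.8515 = 1.33379.

1.334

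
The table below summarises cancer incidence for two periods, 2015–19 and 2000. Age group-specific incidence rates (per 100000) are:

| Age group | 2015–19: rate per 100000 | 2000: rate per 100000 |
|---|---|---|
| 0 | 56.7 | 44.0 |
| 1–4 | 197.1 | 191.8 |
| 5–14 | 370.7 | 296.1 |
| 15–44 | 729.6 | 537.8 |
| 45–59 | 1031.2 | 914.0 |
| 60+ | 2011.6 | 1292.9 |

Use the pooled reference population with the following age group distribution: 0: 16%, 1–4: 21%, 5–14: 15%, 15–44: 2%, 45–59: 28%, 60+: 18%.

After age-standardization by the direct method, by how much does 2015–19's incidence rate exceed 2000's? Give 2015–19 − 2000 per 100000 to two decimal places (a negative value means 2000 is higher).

180.35

Standard weights: 0.16, 0.21, 0.15, 0.02, 0.28, 0.18.
2015–19: 0.1600×56.7 + 0.2100×197.1 + 0.1500×370.7 + 0.0200×729.6 + 0.2800×1031.2 + 0.1800×2011.6 = 771.4840 per 100000.
2000: 0.1600×44.0 + 0.2100×191.8 + 0.1500×296.1 + 0.0200×537.8 + 0.2800×914.0 + 0.1800×1292.9 = 591.1310 per 100000.
Difference = 771.4840 − 591.1310 = 180.3530.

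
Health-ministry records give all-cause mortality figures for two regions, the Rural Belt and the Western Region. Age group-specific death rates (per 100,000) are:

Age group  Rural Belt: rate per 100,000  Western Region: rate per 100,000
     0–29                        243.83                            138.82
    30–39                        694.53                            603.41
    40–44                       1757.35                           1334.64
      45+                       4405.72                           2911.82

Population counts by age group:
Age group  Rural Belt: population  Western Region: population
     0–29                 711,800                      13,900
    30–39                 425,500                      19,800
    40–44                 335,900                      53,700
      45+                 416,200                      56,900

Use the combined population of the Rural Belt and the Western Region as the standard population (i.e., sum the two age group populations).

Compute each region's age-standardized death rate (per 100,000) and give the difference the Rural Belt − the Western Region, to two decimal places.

485.93

Combined standard total = 2,033,700; weights = 0.3568, 0.2190, 0.1916, 0.2326.
The Rural Belt: 0.3568×243.83 + 0.2190×694.53 + 0.1916×1757.35 + 0.2326×4405.72 = 1600.6448 per 100,000.
The Western Region: 0.3568×138.82 + 0.2190×603.41 + 0.1916×1334.64 + 0.2326×2911.82 = 1114.7160 per 100,000.
Difference = 1600.6448 − 1114.7160 = 485.9288.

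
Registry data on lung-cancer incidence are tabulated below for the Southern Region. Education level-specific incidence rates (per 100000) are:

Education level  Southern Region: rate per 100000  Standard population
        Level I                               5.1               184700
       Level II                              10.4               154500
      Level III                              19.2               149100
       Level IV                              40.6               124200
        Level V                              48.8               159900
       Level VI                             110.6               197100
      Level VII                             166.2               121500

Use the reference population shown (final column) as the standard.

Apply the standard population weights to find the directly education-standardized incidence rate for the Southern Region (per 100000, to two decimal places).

Standard total = 1091000; weights = 0.1693, 0.1416, 0.1367, 0.1138, 0.1466, 0.1807, 0.1114.
Standardized rate: 0.1693×5.1 + 0.1416×10.4 + 0.1367×19.2 + 0.1138×40.6 + 0.1466×48.8 + 0.1807×110.6 + 0.1114×166.2 = 55.2243 per 100000.

55.22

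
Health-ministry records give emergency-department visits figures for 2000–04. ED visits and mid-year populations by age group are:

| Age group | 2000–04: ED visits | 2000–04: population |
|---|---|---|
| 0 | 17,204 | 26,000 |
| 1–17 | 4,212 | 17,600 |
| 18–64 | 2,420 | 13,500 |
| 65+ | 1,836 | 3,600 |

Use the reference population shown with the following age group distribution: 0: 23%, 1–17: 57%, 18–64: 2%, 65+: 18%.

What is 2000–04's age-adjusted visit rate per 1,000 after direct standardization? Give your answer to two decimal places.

Age-specific rates per 1,000 for 2000–04: 661.692, 239.318, 179.259, 510.000.
Standard weights: 0.23, 0.57, 0.02, 0.18.
Standardized rate: 0.2300×661.692 + 0.5700×239.318 + 0.0200×179.259 + 0.1800×510.000 = 383.9858 per 1,000.

383.99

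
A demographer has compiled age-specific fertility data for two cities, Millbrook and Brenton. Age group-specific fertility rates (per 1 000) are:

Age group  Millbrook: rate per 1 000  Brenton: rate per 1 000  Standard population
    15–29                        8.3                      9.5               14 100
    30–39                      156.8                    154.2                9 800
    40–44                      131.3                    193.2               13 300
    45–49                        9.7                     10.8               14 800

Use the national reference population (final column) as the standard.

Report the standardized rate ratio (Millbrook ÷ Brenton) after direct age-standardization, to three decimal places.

Standard total = 52 000; weights = 0.2712, 0.1885, 0.2558, 0.2846.
Millbrook: 0.2712×8.3 + 0.1885×156.8 + 0.2558×131.3 + 0.2846×9.7 = 68.1446 per 1 000.
Brenton: 0.2712×9.5 + 0.1885×154.2 + 0.2558×193.2 + 0.2846×10.8 = 84.1252 per 1 000.
Ratio = 68.1446 ÷ 84.1252 = 0.81004.

0.810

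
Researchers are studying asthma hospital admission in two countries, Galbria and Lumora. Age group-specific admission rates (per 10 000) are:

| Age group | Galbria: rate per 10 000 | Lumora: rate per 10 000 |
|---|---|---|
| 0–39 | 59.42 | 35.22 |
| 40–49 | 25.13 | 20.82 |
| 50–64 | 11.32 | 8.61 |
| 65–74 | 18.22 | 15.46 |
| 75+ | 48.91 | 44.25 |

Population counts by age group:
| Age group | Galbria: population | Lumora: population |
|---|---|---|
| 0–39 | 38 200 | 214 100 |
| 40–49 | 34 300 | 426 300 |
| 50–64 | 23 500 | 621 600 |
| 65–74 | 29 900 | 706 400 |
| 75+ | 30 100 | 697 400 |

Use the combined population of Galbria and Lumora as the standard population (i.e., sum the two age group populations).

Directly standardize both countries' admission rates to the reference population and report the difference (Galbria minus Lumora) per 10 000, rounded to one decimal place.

Combined standard total = 2 821 800; weights = 0.0894, 0.1632, 0.2286, 0.2609, 0.2578.
Galbria: 0.0894×59.42 + 0.1632×25.13 + 0.2286×11.32 + 0.2609×18.22 + 0.2578×48.91 = 29.3665 per 10 000.
Lumora: 0.0894×35.22 + 0.1632×20.82 + 0.2286×8.61 + 0.2609×15.46 + 0.2578×44.25 = 23.9581 per 10 000.
Difference = 29.3665 − 23.9581 = 5.4084.

5.4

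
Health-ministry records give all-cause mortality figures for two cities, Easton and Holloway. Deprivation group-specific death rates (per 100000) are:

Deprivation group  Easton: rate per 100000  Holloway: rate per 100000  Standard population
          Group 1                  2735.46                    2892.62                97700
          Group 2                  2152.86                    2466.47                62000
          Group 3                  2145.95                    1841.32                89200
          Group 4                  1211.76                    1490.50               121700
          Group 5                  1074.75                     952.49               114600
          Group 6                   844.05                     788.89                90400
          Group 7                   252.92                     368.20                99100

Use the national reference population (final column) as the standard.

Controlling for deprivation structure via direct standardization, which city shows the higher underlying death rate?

Holloway

Standard total = 674700; weights = 0.1448, 0.0919, 0.1322, 0.1804, 0.1699, 0.1340, 0.1469.
Easton: 0.1448×2735.46 + 0.0919×2152.86 + 0.1322×2145.95 + 0.1804×1211.76 + 0.1699×1074.75 + 0.1340×844.05 + 0.1469×252.92 = 1429.0122 per 100000.
Holloway: 0.1448×2892.62 + 0.0919×2466.47 + 0.1322×1841.32 + 0.1804×1490.50 + 0.1699×952.49 + 0.1340×788.89 + 0.1469×368.20 = 1479.3676 per 100000.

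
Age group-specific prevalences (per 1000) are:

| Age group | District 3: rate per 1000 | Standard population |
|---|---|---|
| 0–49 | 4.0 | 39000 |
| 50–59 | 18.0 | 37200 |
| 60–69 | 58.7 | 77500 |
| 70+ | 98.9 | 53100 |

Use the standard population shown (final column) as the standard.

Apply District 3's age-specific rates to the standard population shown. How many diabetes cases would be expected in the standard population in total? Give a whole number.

Expected diabetes cases = Σ (standard pop × age-specific rate ÷ 1000)
= 39000×4.0/1000 + 37200×18.0/1000 + 77500×58.7/1000 + 53100×98.9/1000
= 156.00 + 669.60 + 4549.25 + 5251.59 = 10626.44.

10626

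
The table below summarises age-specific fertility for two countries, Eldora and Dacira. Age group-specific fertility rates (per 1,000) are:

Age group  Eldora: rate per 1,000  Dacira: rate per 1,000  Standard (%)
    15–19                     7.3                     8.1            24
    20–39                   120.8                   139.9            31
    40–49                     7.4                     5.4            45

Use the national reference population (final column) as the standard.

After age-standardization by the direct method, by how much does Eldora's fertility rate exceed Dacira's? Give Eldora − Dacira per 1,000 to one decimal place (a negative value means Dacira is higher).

Standard weights: 0.24, 0.31, 0.45.
Eldora: 0.2400×7.3 + 0.3100×120.8 + 0.4500×7.4 = 42.5300 per 1,000.
Dacira: 0.2400×8.1 + 0.3100×139.9 + 0.4500×5.4 = 47.7430 per 1,000.
Difference = 42.5300 − 47.7430 = -5.2130.

-5.2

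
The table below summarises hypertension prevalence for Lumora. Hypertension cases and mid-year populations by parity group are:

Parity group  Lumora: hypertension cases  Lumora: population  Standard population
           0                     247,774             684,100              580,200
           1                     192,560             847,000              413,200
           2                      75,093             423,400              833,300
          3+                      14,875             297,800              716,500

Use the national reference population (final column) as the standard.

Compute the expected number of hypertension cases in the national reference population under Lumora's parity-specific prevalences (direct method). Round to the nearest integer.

487661

Parity-specific rates per 1,000 for Lumora: 362.190, 227.344, 177.357, 49.950.
Expected hypertension cases = Σ (standard pop × parity-specific rate ÷ 1,000)
= 580,200×362.190/1,000 + 413,200×227.344/1,000 + 833,300×177.357/1,000 + 716,500×49.950/1,000
= 210142.49 + 93938.36 + 147791.68 + 35788.91 = 487661.44.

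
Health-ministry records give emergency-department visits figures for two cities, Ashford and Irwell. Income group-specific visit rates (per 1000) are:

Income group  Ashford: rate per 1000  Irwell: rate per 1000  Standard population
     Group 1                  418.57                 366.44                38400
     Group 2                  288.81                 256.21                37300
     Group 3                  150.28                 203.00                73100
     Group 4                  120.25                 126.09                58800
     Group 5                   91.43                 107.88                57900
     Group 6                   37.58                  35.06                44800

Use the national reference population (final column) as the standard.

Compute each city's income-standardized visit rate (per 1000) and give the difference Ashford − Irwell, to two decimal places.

-5.86

Standard total = 310300; weights = 0.1238, 0.1202, 0.2356, 0.1895, 0.1866, 0.1444.
Ashford: 0.1238×418.57 + 0.1202×288.81 + 0.2356×150.28 + 0.1895×120.25 + 0.1866×91.43 + 0.1444×37.58 = 167.1906 per 1000.
Irwell: 0.1238×366.44 + 0.1202×256.21 + 0.2356×203.00 + 0.1895×126.09 + 0.1866×107.88 + 0.1444×35.06 = 173.0527 per 1000.
Difference = 167.1906 − 173.0527 = -5.8621.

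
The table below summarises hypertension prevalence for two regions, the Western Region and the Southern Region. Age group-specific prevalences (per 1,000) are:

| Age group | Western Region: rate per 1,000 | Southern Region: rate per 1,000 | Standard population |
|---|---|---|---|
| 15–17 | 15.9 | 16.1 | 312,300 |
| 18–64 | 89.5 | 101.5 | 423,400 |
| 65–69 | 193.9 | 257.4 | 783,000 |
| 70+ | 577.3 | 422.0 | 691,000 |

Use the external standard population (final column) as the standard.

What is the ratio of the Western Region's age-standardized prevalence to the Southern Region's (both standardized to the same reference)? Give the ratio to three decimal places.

Standard total = 2,209,700; weights = 0.1413, 0.1916, 0.3543, 0.3127.
The Western Region: 0.1413×15.9 + 0.1916×89.5 + 0.3543×193.9 + 0.3127×577.3 = 268.6328 per 1,000.
The Southern Region: 0.1413×16.1 + 0.1916×101.5 + 0.3543×257.4 + 0.3127×422.0 = 244.8972 per 1,000.
Ratio = 268.6328 ÷ 244.8972 = 1.09692.

1.097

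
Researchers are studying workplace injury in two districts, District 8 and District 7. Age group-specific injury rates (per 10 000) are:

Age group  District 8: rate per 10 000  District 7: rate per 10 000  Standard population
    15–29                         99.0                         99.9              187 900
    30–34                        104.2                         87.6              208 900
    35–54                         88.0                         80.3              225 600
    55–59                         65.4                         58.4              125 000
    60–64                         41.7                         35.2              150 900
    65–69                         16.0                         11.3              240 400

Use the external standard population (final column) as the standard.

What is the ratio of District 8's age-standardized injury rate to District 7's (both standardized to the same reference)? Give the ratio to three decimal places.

Standard total = 1 138 700; weights = 0.1650, 0.1835, 0.1981, 0.1098, 0.1325, 0.2111.
District 8: 0.1650×99.0 + 0.1835×104.2 + 0.1981×88.0 + 0.1098×65.4 + 0.1325×41.7 + 0.2111×16.0 = 68.9701 per 10 000.
District 7: 0.1650×99.9 + 0.1835×87.6 + 0.1981×80.3 + 0.1098×58.4 + 0.1325×35.2 + 0.2111×11.3 = 61.9256 per 10 000.
Ratio = 68.9701 ÷ 61.9256 = 1.11376.

1.114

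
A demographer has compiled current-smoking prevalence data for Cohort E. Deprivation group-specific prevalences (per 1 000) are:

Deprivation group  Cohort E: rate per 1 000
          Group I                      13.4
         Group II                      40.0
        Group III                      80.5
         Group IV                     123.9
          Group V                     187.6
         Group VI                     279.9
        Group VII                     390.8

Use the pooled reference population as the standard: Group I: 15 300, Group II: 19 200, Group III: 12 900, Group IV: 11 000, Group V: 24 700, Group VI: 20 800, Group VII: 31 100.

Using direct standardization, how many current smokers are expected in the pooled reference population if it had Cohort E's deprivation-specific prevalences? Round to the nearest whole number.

Expected current smokers = Σ (standard pop × deprivation-specific rate ÷ 1 000)
= 15 300×13.4/1 000 + 19 200×40.0/1 000 + 12 900×80.5/1 000 + 11 000×123.9/1 000 + 24 700×187.6/1 000 + 20 800×279.9/1 000 + 31 100×390.8/1 000
= 205.02 + 768.00 + 1038.45 + 1362.90 + 4633.72 + 5821.92 + 12153.88 = 25983.89.

25984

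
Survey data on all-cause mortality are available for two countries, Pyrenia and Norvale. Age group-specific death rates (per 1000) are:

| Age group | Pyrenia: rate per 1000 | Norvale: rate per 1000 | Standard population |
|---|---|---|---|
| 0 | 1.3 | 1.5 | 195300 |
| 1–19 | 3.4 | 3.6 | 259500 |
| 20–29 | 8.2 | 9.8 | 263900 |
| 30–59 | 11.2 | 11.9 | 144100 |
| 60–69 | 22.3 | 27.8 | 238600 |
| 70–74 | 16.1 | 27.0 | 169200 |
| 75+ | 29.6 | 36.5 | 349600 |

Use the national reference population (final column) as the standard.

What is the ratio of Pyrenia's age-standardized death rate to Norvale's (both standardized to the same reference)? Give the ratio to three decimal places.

0.790

Standard total = 1620200; weights = 0.1205, 0.1602, 0.1629, 0.0889, 0.1473, 0.1044, 0.2158.
Pyrenia: 0.1205×1.3 + 0.1602×3.4 + 0.1629×8.2 + 0.0889×11.2 + 0.1473×22.3 + 0.1044×16.1 + 0.2158×29.6 = 14.3854 per 1000.
Norvale: 0.1205×1.5 + 0.1602×3.6 + 0.1629×9.8 + 0.0889×11.9 + 0.1473×27.8 + 0.1044×27.0 + 0.2158×36.5 = 18.2015 per 1000.
Ratio = 14.3854 ÷ 18.2015 = 0.79034.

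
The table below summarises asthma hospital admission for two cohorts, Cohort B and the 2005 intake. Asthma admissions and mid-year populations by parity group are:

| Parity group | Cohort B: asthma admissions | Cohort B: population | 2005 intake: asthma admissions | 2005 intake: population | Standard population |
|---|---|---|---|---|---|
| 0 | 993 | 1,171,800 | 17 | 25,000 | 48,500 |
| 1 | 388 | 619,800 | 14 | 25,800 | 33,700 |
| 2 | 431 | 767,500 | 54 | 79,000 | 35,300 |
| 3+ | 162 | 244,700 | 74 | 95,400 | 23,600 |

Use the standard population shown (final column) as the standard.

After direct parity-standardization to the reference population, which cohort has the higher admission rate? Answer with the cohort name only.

Parity-specific rates per 10,000 for Cohort B: 8.47, 6.26, 5.62, 6.62.
For the 2005 intake: 6.80, 5.43, 6.84, 7.76.
Standard total = 141,100; weights = 0.3437, 0.2388, 0.2502, 0.1673.
Cohort B: 0.3437×8.47 + 0.2388×6.26 + 0.2502×5.62 + 0.1673×6.62 = 6.9201 per 10,000.
The 2005 intake: 0.3437×6.80 + 0.2388×5.43 + 0.2502×6.84 + 0.1673×7.76 = 6.6408 per 10,000.
The crude rates (7.04 vs 7.06) would put the 2005 intake higher, but that reflects its parity composition; once standardized to a common parity structure, Cohort B has the higher underlying rate.

Cohort B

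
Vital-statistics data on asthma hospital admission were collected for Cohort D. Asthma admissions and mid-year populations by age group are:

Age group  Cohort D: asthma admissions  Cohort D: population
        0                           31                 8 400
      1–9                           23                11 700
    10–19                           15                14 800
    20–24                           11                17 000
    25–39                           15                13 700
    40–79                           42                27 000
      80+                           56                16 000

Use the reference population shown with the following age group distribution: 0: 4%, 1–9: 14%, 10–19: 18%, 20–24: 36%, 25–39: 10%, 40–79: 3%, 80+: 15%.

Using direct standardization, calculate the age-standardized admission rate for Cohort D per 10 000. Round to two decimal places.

Age-specific rates per 10 000 for Cohort D: 36.90, 19.66, 10.14, 6.47, 10.95, 15.56, 35.00.
Standard weights: 0.04, 0.14, 0.18, 0.36, 0.10, 0.03, 0.15.
Standardized rate: 0.0400×36.90 + 0.1400×19.66 + 0.1800×10.14 + 0.3600×6.47 + 0.1000×10.95 + 0.0300×15.56 + 0.1500×35.00 = 15.1936 per 10 000.

15.19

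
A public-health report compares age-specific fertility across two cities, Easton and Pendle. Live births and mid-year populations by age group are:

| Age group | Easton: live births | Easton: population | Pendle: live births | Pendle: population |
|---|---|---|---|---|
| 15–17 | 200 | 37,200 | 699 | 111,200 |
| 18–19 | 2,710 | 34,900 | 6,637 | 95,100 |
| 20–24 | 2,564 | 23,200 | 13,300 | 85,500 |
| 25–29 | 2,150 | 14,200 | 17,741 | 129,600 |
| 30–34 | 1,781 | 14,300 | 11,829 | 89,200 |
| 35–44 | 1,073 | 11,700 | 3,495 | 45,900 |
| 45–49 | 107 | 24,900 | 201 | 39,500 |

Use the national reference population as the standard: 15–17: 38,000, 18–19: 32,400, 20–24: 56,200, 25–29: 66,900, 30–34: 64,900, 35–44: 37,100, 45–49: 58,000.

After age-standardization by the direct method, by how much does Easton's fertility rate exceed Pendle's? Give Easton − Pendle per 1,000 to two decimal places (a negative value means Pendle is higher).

Age-specific rates per 1,000 for Easton: 5.376, 77.650, 110.517, 151.408, 124.545, 91.709, 4.297.
For Pendle: 6.286, 69.790, 155.556, 136.890, 132.612, 76.144, 5.089.
Standard total = 353,500; weights = 0.1075, 0.0917, 0.1590, 0.1893, 0.1836, 0.1050, 0.1641.
Easton: 0.1075×5.376 + 0.0917×77.650 + 0.1590×110.517 + 0.1893×151.408 + 0.1836×124.545 + 0.1050×91.709 + 0.1641×4.297 = 87.1149 per 1,000.
Pendle: 0.1075×6.286 + 0.0917×69.790 + 0.1590×155.556 + 0.1893×136.890 + 0.1836×132.612 + 0.1050×76.144 + 0.1641×5.089 = 90.8822 per 1,000.
Difference = 87.1149 − 90.8822 = -3.7672.

-3.77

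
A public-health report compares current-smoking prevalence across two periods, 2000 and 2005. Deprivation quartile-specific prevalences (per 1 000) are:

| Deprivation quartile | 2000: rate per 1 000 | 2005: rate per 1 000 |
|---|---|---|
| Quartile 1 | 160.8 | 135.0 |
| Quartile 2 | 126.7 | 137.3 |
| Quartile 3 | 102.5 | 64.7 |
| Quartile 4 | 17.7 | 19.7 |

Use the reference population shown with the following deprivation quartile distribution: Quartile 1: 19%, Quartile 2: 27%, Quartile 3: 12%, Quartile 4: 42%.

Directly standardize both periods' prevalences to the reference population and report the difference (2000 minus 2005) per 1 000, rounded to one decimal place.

5.7

Standard weights: 0.19, 0.27, 0.12, 0.42.
2000: 0.1900×160.8 + 0.2700×126.7 + 0.1200×102.5 + 0.4200×17.7 = 84.4950 per 1 000.
2005: 0.1900×135.0 + 0.2700×137.3 + 0.1200×64.7 + 0.4200×19.7 = 78.7590 per 1 000.
Difference = 84.4950 − 78.7590 = 5.7360.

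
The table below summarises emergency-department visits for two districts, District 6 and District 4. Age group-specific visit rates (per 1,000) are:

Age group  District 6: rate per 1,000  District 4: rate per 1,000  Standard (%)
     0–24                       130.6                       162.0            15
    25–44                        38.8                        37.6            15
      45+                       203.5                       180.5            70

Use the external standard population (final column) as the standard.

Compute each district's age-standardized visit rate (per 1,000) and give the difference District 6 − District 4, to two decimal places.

Standard weights: 0.15, 0.15, 0.70.
District 6: 0.1500×130.6 + 0.1500×38.8 + 0.7000×203.5 = 167.8600 per 1,000.
District 4: 0.1500×162.0 + 0.1500×37.6 + 0.7000×180.5 = 156.2900 per 1,000.
Difference = 167.8600 − 156.2900 = 11.5700.

11.57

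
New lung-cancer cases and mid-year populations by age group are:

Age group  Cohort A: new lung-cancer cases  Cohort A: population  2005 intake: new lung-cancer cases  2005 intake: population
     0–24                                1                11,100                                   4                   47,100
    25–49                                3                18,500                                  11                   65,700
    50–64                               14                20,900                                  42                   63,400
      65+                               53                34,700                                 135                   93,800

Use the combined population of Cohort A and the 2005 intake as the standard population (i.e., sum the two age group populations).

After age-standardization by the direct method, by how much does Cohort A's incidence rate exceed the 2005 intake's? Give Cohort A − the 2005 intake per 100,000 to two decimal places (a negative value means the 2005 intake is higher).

3.32

Age-specific rates per 100,000 for Cohort A: 9.01, 16.22, 66.99, 152.74.
For the 2005 intake: 8.49, 16.74, 66.25, 143.92.
Combined standard total = 355,200; weights = 0.1639, 0.2370, 0.2373, 0.3618.
Cohort A: 0.1639×9.01 + 0.2370×16.22 + 0.2373×66.99 + 0.3618×152.74 = 76.4736 per 100,000.
The 2005 intake: 0.1639×8.49 + 0.2370×16.74 + 0.2373×66.25 + 0.3618×143.92 = 73.1495 per 100,000.
Difference = 76.4736 − 73.1495 = 3.3241.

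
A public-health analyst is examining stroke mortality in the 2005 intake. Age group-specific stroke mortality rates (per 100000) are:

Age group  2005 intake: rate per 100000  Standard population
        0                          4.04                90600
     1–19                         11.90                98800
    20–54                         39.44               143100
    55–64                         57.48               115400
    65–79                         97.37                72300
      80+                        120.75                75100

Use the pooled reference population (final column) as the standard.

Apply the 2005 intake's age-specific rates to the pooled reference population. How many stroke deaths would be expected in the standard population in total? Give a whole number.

Expected stroke deaths = Σ (standard pop × age-specific rate ÷ 100000)
= 90600×4.04/100000 + 98800×11.90/100000 + 143100×39.44/100000 + 115400×57.48/100000 + 72300×97.37/100000 + 75100×120.75/100000
= 3.66 + 11.76 + 56.44 + 66.33 + 70.40 + 90.68 = 299.27.

299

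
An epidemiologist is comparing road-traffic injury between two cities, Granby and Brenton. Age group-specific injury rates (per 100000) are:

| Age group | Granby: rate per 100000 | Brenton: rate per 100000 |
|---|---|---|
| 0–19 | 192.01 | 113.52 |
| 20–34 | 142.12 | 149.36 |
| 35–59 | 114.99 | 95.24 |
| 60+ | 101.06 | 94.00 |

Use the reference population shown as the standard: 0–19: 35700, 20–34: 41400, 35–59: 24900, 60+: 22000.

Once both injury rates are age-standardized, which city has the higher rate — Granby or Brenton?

Granby

Standard total = 124000; weights = 0.2879, 0.3339, 0.2008, 0.1774.
Granby: 0.2879×192.01 + 0.3339×142.12 + 0.2008×114.99 + 0.1774×101.06 = 143.7508 per 100000.
Brenton: 0.2879×113.52 + 0.3339×149.36 + 0.2008×95.24 + 0.1774×94.00 = 118.3520 per 100000.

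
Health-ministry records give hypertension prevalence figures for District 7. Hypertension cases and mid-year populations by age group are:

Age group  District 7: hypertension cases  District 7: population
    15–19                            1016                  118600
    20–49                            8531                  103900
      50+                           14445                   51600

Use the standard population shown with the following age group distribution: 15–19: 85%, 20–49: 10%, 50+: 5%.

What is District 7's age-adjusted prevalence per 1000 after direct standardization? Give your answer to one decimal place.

Age-specific rates per 1000 for District 7: 8.567, 82.108, 279.942.
Standard weights: 0.85, 0.10, 0.05.
Standardized rate: 0.8500×8.567 + 0.1000×82.108 + 0.0500×279.942 = 29.4895 per 1000.

29.5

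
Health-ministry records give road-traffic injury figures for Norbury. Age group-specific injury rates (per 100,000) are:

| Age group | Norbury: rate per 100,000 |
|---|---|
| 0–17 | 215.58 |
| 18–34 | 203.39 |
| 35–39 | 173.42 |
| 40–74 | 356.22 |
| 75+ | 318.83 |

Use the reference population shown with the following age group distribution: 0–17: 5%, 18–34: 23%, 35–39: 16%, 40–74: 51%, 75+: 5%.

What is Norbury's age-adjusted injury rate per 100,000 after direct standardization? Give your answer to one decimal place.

Standard weights: 0.05, 0.23, 0.16, 0.51, 0.05.
Standardized rate: 0.0500×215.58 + 0.2300×203.39 + 0.1600×173.42 + 0.5100×356.22 + 0.0500×318.83 = 282.9196 per 100,000.

282.9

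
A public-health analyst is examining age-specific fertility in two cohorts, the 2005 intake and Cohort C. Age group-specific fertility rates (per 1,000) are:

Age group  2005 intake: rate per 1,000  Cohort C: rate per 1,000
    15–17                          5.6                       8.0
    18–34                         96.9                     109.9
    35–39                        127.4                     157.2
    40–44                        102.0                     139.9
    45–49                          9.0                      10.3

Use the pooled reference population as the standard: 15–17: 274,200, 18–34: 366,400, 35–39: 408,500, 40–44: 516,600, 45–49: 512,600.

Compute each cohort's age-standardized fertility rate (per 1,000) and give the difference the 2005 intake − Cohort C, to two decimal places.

-18.21

Standard total = 2,078,300; weights = 0.1319, 0.1763, 0.1966, 0.2486, 0.2466.
The 2005 intake: 0.1319×5.6 + 0.1763×96.9 + 0.1966×127.4 + 0.2486×102.0 + 0.2466×9.0 = 70.4370 per 1,000.
Cohort C: 0.1319×8.0 + 0.1763×109.9 + 0.1966×157.2 + 0.2486×139.9 + 0.2466×10.3 = 88.6442 per 1,000.
Difference = 70.4370 − 88.6442 = -18.2072.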